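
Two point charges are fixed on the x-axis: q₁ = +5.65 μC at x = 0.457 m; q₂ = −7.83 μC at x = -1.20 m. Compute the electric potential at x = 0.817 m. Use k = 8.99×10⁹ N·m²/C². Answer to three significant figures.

The total potential is the scalar sum of each charge's contribution, V = Σ kqᵢ/rᵢ.
Distances from the field point to each charge: r₁ = 0.360 m, r₂ = 2.02 m.
V = k[(5.65×10⁻⁶)/(0.360) + (-7.83×10⁻⁶)/(2.02)] = 1.06×10⁵ V.

1.06×10⁵ V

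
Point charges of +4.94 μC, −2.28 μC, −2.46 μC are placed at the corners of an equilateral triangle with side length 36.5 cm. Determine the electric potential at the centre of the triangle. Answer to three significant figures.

The total potential is the scalar sum of each charge's contribution, V = Σ kqᵢ/rᵢ.
The distance from each vertex to the centroid is a/√3 = 0.211 m.
V = k[(4.94×10⁻⁶)/(0.211) + (-2.28×10⁻⁶)/(0.211) + (-2.46×10⁻⁶)/(0.211)] = 8530 V.

8530 V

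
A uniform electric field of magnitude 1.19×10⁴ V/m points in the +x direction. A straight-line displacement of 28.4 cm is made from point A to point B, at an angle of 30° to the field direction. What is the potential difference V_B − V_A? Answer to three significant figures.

Only the component of displacement along E changes the potential: ΔV = −E·d·cosθ.
ΔV = −(1.19×10⁴ V/m)(0.284 m)cos30° = -2930 V.

-2930 V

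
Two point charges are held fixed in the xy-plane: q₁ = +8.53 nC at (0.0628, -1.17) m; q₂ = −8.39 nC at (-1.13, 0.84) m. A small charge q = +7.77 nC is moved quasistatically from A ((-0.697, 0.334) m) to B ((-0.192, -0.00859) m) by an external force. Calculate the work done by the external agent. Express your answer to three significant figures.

For quasistatic motion the external work equals the change in potential energy: W_ext = qΔV = q(V_B − V_A).
At A: distances to the source charges are 1.69 m, 0.666 m; V_A = Σ kqᵢ/rᵢ = -67.7 V.
At B: distances to the source charges are 1.19 m, 1.26 m; V_B = Σ kqᵢ/rᵢ = 4.86 V.
ΔV = V_B − V_A = 72.6 V.
W_ext = qΔV = (7.77×10⁻⁹ C)(72.6 V) = 5.64×10⁻⁷ J.

5.64×10⁻⁷ J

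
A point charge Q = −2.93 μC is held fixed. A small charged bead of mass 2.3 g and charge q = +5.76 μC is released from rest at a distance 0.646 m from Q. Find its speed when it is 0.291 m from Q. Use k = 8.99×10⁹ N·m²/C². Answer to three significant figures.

Only the electrostatic force acts, so mechanical energy is conserved: ½mv² = U₁ − U₂ = kQq(1/r₁ − 1/r₂).
U₁ − U₂ = (8.99×10⁹ N·m²/C²)(-2.93×10⁻⁶ C)(5.76×10⁻⁶ C)(1/0.646 − 1/0.291) = 0.287 J.
v = √(2·0.287/2.30×10⁻³) = 15.8 m/s.

15.8 m/s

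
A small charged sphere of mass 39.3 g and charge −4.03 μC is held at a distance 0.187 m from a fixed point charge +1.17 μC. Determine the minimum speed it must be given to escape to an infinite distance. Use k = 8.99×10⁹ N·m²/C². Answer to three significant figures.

3.40 m/s

To just escape, total mechanical energy must reach zero at infinity: ½mv²_min + U = 0, so ½mv²_min = −U = |kQq|/r.
|U| = |kQq|/r = (8.99×10⁹ N·m²/C²)(1.17×10⁻⁶)(4.03×10⁻⁶)/(0.187) = 0.227 J.
v_min = √(2|U|/m) = √(2·0.227/0.0393) = 3.40 m/s.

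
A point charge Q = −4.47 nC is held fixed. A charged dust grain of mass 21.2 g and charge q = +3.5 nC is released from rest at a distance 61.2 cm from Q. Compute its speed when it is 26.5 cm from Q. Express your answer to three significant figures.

5.33×10⁻³ m/s

Only the electrostatic force acts, so mechanical energy is conserved: ½mv² = U₁ − U₂ = kQq(1/r₁ − 1/r₂).
U₁ − U₂ = (8.99×10⁹ N·m²/C²)(-4.47×10⁻⁹ C)(3.50×10⁻⁹ C)(1/0.612 − 1/0.265) = 3.01×10⁻⁷ J.
v = √(2·3.01×10⁻⁷/0.0212) = 5.33×10⁻³ m/s.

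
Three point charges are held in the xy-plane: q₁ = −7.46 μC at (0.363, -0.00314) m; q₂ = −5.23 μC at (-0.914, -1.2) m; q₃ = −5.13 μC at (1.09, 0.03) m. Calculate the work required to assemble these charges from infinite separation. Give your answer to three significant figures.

The assembly work is the sum of pairwise potential energies, U = Σ_{i<j} kqᵢqⱼ/rᵢⱼ.
Pair separations: r₁₂ = 1.75 m, r₁₃ = 0.728 m, r₂₃ = 2.35 m.
U = (0.200) + (0.473) + (0.103) = 0.776 J.

0.776 J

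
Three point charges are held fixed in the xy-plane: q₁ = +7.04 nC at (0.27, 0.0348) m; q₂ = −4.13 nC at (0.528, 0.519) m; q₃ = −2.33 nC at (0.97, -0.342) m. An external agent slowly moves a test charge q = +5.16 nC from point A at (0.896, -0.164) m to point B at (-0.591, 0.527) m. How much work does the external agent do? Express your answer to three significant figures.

For quasistatic motion the external work equals the change in potential energy: W_ext = qΔV = q(V_B − V_A).
At A: distances to the source charges are 0.657 m, 0.776 m, 0.193 m; V_A = Σ kqᵢ/rᵢ = -60.2 V.
At B: distances to the source charges are 0.992 m, 1.12 m, 1.79 m; V_B = Σ kqᵢ/rᵢ = 18.9 V.
ΔV = V_B − V_A = 79.1 V.
W_ext = qΔV = (5.16×10⁻⁹ C)(79.1 V) = 4.08×10⁻⁷ J.

4.08×10⁻⁷ J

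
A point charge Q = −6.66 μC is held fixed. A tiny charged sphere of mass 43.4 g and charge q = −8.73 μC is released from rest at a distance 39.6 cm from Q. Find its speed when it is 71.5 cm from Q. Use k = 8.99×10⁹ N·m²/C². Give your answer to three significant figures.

Only the electrostatic force acts, so mechanical energy is conserved: ½mv² = U₁ − U₂ = kQq(1/r₁ − 1/r₂).
U₁ − U₂ = (8.99×10⁹ N·m²/C²)(-6.66×10⁻⁶ C)(-8.73×10⁻⁶ C)(1/0.396 − 1/0.715) = 0.589 J.
v = √(2·0.589/0.0434) = 5.21 m/s.

5.21 m/s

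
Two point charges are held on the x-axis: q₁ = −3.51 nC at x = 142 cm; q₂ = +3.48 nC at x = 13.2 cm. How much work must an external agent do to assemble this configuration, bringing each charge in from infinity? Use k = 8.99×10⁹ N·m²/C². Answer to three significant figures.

The assembly work is the sum of pairwise potential energies, U = Σ_{i<j} kqᵢqⱼ/rᵢⱼ.
Pair separations: r₁₂ = 1.29 m.
U = (-8.53×10⁻⁸) = -8.53×10⁻⁸ J.

-8.53×10⁻⁸ J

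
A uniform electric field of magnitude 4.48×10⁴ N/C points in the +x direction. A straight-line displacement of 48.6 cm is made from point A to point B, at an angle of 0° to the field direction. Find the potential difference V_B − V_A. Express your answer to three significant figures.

Only the component of displacement along E changes the potential: ΔV = −E·d·cosθ.
ΔV = −(4.48×10⁴ V/m)(0.486 m)cos0° = -2.18×10⁴ V.

-2.18×10⁴ V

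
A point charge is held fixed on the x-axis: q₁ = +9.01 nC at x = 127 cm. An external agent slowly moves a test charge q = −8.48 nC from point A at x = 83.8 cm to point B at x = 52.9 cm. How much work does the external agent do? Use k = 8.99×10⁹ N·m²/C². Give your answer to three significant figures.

For quasistatic motion the external work equals the change in potential energy: W_ext = qΔV = q(V_B − V_A).
At A: distance to the source charge is 0.432 m; V_A = kq₁/r = 187 V.
At B: distance to the source charge is 0.741 m; V_B = kq₁/r = 109 V.
ΔV = V_B − V_A = -78.2 V.
W_ext = qΔV = (-8.48×10⁻⁹ C)(-78.2 V) = 6.63×10⁻⁷ J.

6.63×10⁻⁷ J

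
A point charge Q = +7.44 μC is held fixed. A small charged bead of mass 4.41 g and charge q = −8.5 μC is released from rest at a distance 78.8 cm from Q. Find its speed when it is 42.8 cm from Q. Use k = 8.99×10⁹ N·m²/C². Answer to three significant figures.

16.6 m/s

Only the electrostatic force acts, so mechanical energy is conserved: ½mv² = U₁ − U₂ = kQq(1/r₁ − 1/r₂).
U₁ − U₂ = (8.99×10⁹ N·m²/C²)(7.44×10⁻⁶ C)(-8.50×10⁻⁶ C)(1/0.788 − 1/0.428) = 0.607 J.
v = √(2·0.607/4.41×10⁻³) = 16.6 m/s.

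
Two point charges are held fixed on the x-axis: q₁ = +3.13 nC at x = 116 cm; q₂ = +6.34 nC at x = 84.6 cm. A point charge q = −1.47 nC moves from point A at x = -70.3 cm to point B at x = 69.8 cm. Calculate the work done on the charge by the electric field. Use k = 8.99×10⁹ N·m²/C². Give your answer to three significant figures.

5.79×10⁻⁷ J

The work done by the electric force is W_field = −ΔU = −q(V_B − V_A) = q(V_A − V_B).
At A: distances to the source charges are 1.86 m, 1.55 m; V_A = Σ kqᵢ/rᵢ = 51.9 V.
At B: distances to the source charges are 0.462 m, 0.148 m; V_B = Σ kqᵢ/rᵢ = 446 V.
ΔV = V_B − V_A = 394 V.
W_field = −qΔV = −(-1.47×10⁻⁹ C)(394 V) = 5.79×10⁻⁷ J.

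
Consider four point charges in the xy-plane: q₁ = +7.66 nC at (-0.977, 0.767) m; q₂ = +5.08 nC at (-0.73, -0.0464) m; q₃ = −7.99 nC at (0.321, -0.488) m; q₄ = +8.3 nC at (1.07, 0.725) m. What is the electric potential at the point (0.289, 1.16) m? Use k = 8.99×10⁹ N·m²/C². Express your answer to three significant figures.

121 V

The total potential is the scalar sum of each charge's contribution, V = Σ kqᵢ/rᵢ.
Distances from the field point to each charge: r₁ = 1.33 m, r₂ = 1.58 m, r₃ = 1.65 m, r₄ = 0.894 m.
V = k[(7.66×10⁻⁹)/(1.33) + (5.08×10⁻⁹)/(1.58) + (-7.99×10⁻⁹)/(1.65) + (8.30×10⁻⁹)/(0.894)] = 121 V.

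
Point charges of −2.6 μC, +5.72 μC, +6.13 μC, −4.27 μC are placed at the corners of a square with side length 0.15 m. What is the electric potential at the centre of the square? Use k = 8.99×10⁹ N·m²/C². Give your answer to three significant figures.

The total potential is the scalar sum of each charge's contribution, V = Σ kqᵢ/rᵢ.
The distance from each corner to the centre is a√2/2 = 0.106 m.
V = k[(-2.60×10⁻⁶)/(0.106) + (5.72×10⁻⁶)/(0.106) + (6.13×10⁻⁶)/(0.106) + (-4.27×10⁻⁶)/(0.106)] = 4.22×10⁵ V.

4.22×10⁵ V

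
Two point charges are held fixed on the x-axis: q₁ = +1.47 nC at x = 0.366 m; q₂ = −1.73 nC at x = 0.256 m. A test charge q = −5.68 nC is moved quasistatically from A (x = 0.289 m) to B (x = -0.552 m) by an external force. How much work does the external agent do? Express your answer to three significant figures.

-1.67×10⁻⁶ J

For quasistatic motion the external work equals the change in potential energy: W_ext = qΔV = q(V_B − V_A).
At A: distances to the source charges are 0.0770 m, 0.0330 m; V_A = Σ kqᵢ/rᵢ = -300 V.
At B: distances to the source charges are 0.918 m, 0.808 m; V_B = Σ kqᵢ/rᵢ = -4.85 V.
ΔV = V_B − V_A = 295 V.
W_ext = qΔV = (-5.68×10⁻⁹ C)(295 V) = -1.67×10⁻⁶ J.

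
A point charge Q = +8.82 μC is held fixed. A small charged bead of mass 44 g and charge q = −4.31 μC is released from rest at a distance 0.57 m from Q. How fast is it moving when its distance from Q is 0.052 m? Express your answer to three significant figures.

Only the electrostatic force acts, so mechanical energy is conserved: ½mv² = U₁ − U₂ = kQq(1/r₁ − 1/r₂).
U₁ − U₂ = (8.99×10⁹ N·m²/C²)(8.82×10⁻⁶ C)(-4.31×10⁻⁶ C)(1/0.570 − 1/0.0520) = 5.97 J.
v = √(2·5.97/0.0440) = 16.5 m/s.

16.5 m/s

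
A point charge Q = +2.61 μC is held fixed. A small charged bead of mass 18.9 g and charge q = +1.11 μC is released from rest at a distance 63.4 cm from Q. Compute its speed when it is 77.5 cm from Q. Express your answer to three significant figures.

0.889 m/s

Only the electrostatic force acts, so mechanical energy is conserved: ½mv² = U₁ − U₂ = kQq(1/r₁ − 1/r₂).
U₁ − U₂ = (8.99×10⁹ N·m²/C²)(2.61×10⁻⁶ C)(1.11×10⁻⁶ C)(1/0.634 − 1/0.775) = 7.47×10⁻³ J.
v = √(2·7.47×10⁻³/0.0189) = 0.889 m/s.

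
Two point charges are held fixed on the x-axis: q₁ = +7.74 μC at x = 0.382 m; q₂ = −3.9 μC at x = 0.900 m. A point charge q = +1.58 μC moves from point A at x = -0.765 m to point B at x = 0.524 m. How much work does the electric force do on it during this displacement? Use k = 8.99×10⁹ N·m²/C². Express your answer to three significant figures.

-0.564 J

The work done by the electric force is W_field = −ΔU = −q(V_B − V_A) = q(V_A − V_B).
At A: distances to the source charges are 1.15 m, 1.67 m; V_A = Σ kqᵢ/rᵢ = 3.96×10⁴ V.
At B: distances to the source charges are 0.142 m, 0.376 m; V_B = Σ kqᵢ/rᵢ = 3.97×10⁵ V.
ΔV = V_B − V_A = 3.57×10⁵ V.
W_field = −qΔV = −(1.58×10⁻⁶ C)(3.57×10⁵ V) = -0.564 J.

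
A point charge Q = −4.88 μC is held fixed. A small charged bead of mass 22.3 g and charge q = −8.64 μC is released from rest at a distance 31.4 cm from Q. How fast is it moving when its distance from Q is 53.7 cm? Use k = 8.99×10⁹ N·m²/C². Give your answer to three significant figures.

Only the electrostatic force acts, so mechanical energy is conserved: ½mv² = U₁ − U₂ = kQq(1/r₁ − 1/r₂).
U₁ − U₂ = (8.99×10⁹ N·m²/C²)(-4.88×10⁻⁶ C)(-8.64×10⁻⁶ C)(1/0.314 − 1/0.537) = 0.501 J.
v = √(2·0.501/0.0223) = 6.71 m/s.

6.71 m/s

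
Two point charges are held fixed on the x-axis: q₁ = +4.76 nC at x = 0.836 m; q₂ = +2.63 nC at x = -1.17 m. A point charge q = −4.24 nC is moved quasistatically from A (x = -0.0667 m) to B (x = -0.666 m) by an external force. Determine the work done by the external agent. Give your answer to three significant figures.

-2.78×10⁻⁸ J

For quasistatic motion the external work equals the change in potential energy: W_ext = qΔV = q(V_B − V_A).
At A: distances to the source charges are 0.903 m, 1.10 m; V_A = Σ kqᵢ/rᵢ = 68.8 V.
At B: distances to the source charges are 1.50 m, 0.504 m; V_B = Σ kqᵢ/rᵢ = 75.4 V.
ΔV = V_B − V_A = 6.57 V.
W_ext = qΔV = (-4.24×10⁻⁹ C)(6.57 V) = -2.78×10⁻⁸ J.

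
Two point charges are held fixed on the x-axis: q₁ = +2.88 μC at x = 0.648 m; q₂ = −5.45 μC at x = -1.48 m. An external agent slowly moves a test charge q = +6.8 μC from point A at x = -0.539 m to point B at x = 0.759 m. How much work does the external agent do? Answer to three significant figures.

1.64 J

For quasistatic motion the external work equals the change in potential energy: W_ext = qΔV = q(V_B − V_A).
At A: distances to the source charges are 1.19 m, 0.941 m; V_A = Σ kqᵢ/rᵢ = -3.03×10⁴ V.
At B: distances to the source charges are 0.111 m, 2.24 m; V_B = Σ kqᵢ/rᵢ = 2.11×10⁵ V.
ΔV = V_B − V_A = 2.42×10⁵ V.
W_ext = qΔV = (6.80×10⁻⁶ C)(2.42×10⁵ V) = 1.64 J.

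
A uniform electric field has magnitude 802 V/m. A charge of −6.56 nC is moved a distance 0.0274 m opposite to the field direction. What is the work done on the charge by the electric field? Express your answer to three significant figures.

The potential change for a displacement 0.0274 m opposite to the field direction is ΔV = +Ed = 22.0 V.
W_field = −qΔV = 1.44×10⁻⁷ J.

1.44×10⁻⁷ J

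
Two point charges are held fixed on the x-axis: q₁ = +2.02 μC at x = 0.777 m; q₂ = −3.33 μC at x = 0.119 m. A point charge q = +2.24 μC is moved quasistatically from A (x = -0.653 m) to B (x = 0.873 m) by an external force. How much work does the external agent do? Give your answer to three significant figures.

0.393 J

For quasistatic motion the external work equals the change in potential energy: W_ext = qΔV = q(V_B − V_A).
At A: distances to the source charges are 1.43 m, 0.772 m; V_A = Σ kqᵢ/rᵢ = -2.61×10⁴ V.
At B: distances to the source charges are 0.0960 m, 0.754 m; V_B = Σ kqᵢ/rᵢ = 1.49×10⁵ V.
ΔV = V_B − V_A = 1.76×10⁵ V.
W_ext = qΔV = (2.24×10⁻⁶ C)(1.76×10⁵ V) = 0.393 J.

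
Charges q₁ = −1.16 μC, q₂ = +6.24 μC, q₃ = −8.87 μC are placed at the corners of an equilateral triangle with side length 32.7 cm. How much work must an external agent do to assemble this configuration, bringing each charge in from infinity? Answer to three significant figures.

-1.44 J

The assembly work is the sum of pairwise potential energies, U = Σ_{i<j} kqᵢqⱼ/rᵢⱼ.
All three pair separations equal the side length, 0.327 m.
U = (-0.199) + (0.283) + (-1.52) = -1.44 J.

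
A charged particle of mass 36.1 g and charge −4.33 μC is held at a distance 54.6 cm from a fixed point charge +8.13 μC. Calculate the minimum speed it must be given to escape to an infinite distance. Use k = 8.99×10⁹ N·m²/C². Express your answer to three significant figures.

To just escape, total mechanical energy must reach zero at infinity: ½mv²_min + U = 0, so ½mv²_min = −U = |kQq|/r.
|U| = |kQq|/r = (8.99×10⁹ N·m²/C²)(8.13×10⁻⁶)(4.33×10⁻⁶)/(0.546) = 0.580 J.
v_min = √(2|U|/m) = √(2·0.580/0.0361) = 5.67 m/s.

5.67 m/s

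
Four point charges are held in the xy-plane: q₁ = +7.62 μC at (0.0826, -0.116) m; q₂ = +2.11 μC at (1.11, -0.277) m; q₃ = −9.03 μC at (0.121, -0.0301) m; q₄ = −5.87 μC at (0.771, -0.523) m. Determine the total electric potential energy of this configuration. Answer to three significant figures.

The work to assemble the configuration equals its total potential energy, U = Σ kqᵢqⱼ/rᵢⱼ over all pairs.
Pair separations: r₁₂ = 1.04 m, r₁₃ = 0.0941 m, r₁₄ = 0.800 m, r₂₃ = 1.02 m, r₂₄ = 0.419 m, r₃₄ = 0.816 m.
Summing all 6 pair terms gives U = -6.79 J.

-6.79 J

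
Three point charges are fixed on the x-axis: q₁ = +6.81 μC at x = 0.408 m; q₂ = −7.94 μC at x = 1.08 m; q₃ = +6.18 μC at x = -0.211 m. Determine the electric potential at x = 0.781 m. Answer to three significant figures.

Electric potential is a scalar, so the contributions from each charge add algebraically: V = Σ kqᵢ/rᵢ.
Distances from the field point to each charge: r₁ = 0.373 m, r₂ = 0.299 m, r₃ = 0.992 m.
V = k[(6.81×10⁻⁶)/(0.373) + (-7.94×10⁻⁶)/(0.299) + (6.18×10⁻⁶)/(0.992)] = -1.86×10⁴ V.

-1.86×10⁴ V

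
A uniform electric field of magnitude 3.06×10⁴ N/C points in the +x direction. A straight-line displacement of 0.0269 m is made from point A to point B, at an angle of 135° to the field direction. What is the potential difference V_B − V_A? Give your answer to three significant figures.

582 V

Only the component of displacement along E changes the potential: ΔV = −E·d·cosθ.
ΔV = −(3.06×10⁴ V/m)(0.0269 m)cos135° = 582 V.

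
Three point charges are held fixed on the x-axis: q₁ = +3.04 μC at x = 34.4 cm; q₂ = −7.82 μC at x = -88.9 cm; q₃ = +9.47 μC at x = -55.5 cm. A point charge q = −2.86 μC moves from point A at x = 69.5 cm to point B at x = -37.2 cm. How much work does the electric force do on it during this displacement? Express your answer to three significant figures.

The work done by the electric force is W_field = −ΔU = −q(V_B − V_A) = q(V_A − V_B).
At A: distances to the source charges are 0.351 m, 1.58 m, 1.25 m; V_A = Σ kqᵢ/rᵢ = 1.02×10⁵ V.
At B: distances to the source charges are 0.716 m, 0.517 m, 0.183 m; V_B = Σ kqᵢ/rᵢ = 3.67×10⁵ V.
ΔV = V_B − V_A = 2.66×10⁵ V.
W_field = −qΔV = −(-2.86×10⁻⁶ C)(2.66×10⁵ V) = 0.760 J.

0.760 J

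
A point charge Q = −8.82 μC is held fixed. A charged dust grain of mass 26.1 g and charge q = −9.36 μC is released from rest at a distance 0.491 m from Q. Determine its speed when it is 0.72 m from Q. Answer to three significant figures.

Only the electrostatic force acts, so mechanical energy is conserved: ½mv² = U₁ − U₂ = kQq(1/r₁ − 1/r₂).
U₁ − U₂ = (8.99×10⁹ N·m²/C²)(-8.82×10⁻⁶ C)(-9.36×10⁻⁶ C)(1/0.491 − 1/0.720) = 0.481 J.
v = √(2·0.481/0.0261) = 6.07 m/s.

6.07 m/s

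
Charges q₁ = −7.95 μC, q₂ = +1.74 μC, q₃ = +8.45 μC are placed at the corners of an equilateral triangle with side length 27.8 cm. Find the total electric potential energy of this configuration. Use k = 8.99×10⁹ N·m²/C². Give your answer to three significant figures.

-2.14 J

The assembly work is the sum of pairwise potential energies, U = Σ_{i<j} kqᵢqⱼ/rᵢⱼ.
All three pair separations equal the side length, 0.278 m.
U = (-0.447) + (-2.17) + (0.475) = -2.14 J.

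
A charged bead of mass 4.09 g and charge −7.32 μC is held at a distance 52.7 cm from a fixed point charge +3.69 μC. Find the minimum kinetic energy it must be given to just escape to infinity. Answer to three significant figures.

To just escape, total mechanical energy must reach zero at infinity: ½mv²_min + U = 0, so ½mv²_min = −U = |kQq|/r.
|U| = |kQq|/r = (8.99×10⁹ N·m²/C²)(3.69×10⁻⁶)(7.32×10⁻⁶)/(0.527) = 0.461 J.

0.461 J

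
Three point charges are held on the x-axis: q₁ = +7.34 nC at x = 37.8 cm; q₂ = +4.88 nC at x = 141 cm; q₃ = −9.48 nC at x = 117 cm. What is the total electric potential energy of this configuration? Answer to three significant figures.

-2.21×10⁻⁶ J

The work to assemble the configuration equals its total potential energy, U = Σ kqᵢqⱼ/rᵢⱼ over all pairs.
Pair separations: r₁₂ = 1.03 m, r₁₃ = 0.792 m, r₂₃ = 0.240 m.
U = (3.12×10⁻⁷) + (-7.90×10⁻⁷) + (-1.73×10⁻⁶) = -2.21×10⁻⁶ J.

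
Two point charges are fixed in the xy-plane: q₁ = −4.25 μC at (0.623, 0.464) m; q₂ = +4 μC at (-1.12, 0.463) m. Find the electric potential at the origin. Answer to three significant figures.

Electric potential is a scalar, so the contributions from each charge add algebraically: V = Σ kqᵢ/rᵢ.
Distances from the field point to each charge: r₁ = 0.777 m, r₂ = 1.21 m.
V = k[(-4.25×10⁻⁶)/(0.777) + (4.00×10⁻⁶)/(1.21)] = -1.95×10⁴ V.

-1.95×10⁴ V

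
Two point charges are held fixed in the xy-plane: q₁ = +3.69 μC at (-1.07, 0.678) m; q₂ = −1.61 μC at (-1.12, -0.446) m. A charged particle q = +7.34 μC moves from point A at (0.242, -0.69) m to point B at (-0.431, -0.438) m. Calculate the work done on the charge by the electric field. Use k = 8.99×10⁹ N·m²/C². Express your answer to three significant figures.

The work done by the electric force is W_field = −ΔU = −q(V_B − V_A) = q(V_A − V_B).
At A: distances to the source charges are 1.90 m, 1.38 m; V_A = Σ kqᵢ/rᵢ = 7040 V.
At B: distances to the source charges are 1.29 m, 0.689 m; V_B = Σ kqᵢ/rᵢ = 4790 V.
ΔV = V_B − V_A = -2250 V.
W_field = −qΔV = −(7.34×10⁻⁶ C)(-2250 V) = 0.0165 J.

0.0165 J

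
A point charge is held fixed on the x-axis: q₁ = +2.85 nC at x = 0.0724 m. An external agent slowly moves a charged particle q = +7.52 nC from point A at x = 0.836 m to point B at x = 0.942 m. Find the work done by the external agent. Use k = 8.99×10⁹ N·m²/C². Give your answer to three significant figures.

For quasistatic motion the external work equals the change in potential energy: W_ext = qΔV = q(V_B − V_A).
At A: distance to the source charge is 0.764 m; V_A = kq₁/r = 33.6 V.
At B: distance to the source charge is 0.870 m; V_B = kq₁/r = 29.5 V.
ΔV = V_B − V_A = -4.09 V.
W_ext = qΔV = (7.52×10⁻⁹ C)(-4.09 V) = -3.08×10⁻⁸ J.

-3.08×10⁻⁸ J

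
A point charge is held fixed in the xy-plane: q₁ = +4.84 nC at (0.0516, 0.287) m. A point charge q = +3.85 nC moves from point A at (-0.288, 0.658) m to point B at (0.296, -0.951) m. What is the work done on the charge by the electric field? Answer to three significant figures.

2.00×10⁻⁷ J

The work done by the electric force is W_field = −ΔU = −q(V_B − V_A) = q(V_A − V_B).
At A: distance to the source charge is 0.503 m; V_A = kq₁/r = 86.5 V.
At B: distance to the source charge is 1.26 m; V_B = kq₁/r = 34.5 V.
ΔV = V_B − V_A = -52.0 V.
W_field = −qΔV = −(3.85×10⁻⁹ C)(-52.0 V) = 2.00×10⁻⁷ J.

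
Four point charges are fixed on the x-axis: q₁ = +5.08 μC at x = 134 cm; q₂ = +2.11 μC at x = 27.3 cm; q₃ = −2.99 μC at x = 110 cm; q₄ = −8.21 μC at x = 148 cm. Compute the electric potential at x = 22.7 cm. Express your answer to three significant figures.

3.64×10⁵ V

Electric potential is a scalar, so the contributions from each charge add algebraically: V = Σ kqᵢ/rᵢ.
Distances from the field point to each charge: r₁ = 1.11 m, r₂ = 0.0460 m, r₃ = 0.873 m, r₄ = 1.25 m.
V = k[(5.08×10⁻⁶)/(1.11) + (2.11×10⁻⁶)/(0.0460) + (-2.99×10⁻⁶)/(0.873) + (-8.21×10⁻⁶)/(1.25)] = 3.64×10⁵ V.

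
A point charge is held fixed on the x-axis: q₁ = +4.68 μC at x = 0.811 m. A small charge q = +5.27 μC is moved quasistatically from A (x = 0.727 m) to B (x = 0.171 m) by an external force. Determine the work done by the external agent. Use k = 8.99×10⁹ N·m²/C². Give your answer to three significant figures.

-2.29 J

For quasistatic motion the external work equals the change in potential energy: W_ext = qΔV = q(V_B − V_A).
At A: distance to the source charge is 0.0840 m; V_A = kq₁/r = 5.01×10⁵ V.
At B: distance to the source charge is 0.640 m; V_B = kq₁/r = 6.57×10⁴ V.
ΔV = V_B − V_A = -4.35×10⁵ V.
W_ext = qΔV = (5.27×10⁻⁶ C)(-4.35×10⁵ V) = -2.29 J.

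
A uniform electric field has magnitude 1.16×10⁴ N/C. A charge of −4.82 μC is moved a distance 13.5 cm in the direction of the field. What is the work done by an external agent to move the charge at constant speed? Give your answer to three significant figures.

The potential change for a displacement 13.5 cm in the direction of the field is ΔV = −Ed = -1570 V.
W_ext = qΔV = 7.55×10⁻³ J.

7.55×10⁻³ J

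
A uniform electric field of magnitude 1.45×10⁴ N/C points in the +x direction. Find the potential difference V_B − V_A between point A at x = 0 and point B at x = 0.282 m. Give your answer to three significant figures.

-4090 V

In a uniform field, potential decreases in the direction of E: V_B − V_A = −E·Δx.
V_B − V_A = −(1.45×10⁴ V/m)(0.282 m) = -4090 V.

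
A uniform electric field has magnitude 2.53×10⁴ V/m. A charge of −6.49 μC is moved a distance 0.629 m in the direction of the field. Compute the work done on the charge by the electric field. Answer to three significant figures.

The potential change for a displacement 0.629 m in the direction of the field is ΔV = −Ed = -1.59×10⁴ V.
W_field = −qΔV = -0.103 J.

-0.103 J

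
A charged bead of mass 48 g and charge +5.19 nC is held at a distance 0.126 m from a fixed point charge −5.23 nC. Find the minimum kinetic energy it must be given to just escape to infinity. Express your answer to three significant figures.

1.94×10⁻⁶ J

To just escape, total mechanical energy must reach zero at infinity: ½mv²_min + U = 0, so ½mv²_min = −U = |kQq|/r.
|U| = |kQq|/r = (8.99×10⁹ N·m²/C²)(5.23×10⁻⁹)(5.19×10⁻⁹)/(0.126) = 1.94×10⁻⁶ J.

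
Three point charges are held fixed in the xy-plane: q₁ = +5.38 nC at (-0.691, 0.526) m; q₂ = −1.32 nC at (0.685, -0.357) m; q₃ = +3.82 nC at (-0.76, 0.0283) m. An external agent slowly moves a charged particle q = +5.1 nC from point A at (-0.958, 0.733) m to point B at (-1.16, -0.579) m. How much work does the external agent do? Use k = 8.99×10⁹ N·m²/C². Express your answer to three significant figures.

For quasistatic motion the external work equals the change in potential energy: W_ext = qΔV = q(V_B − V_A).
At A: distances to the source charges are 0.338 m, 1.97 m, 0.732 m; V_A = Σ kqᵢ/rᵢ = 184 V.
At B: distances to the source charges are 1.20 m, 1.86 m, 0.727 m; V_B = Σ kqᵢ/rᵢ = 81.1 V.
ΔV = V_B − V_A = -103 V.
W_ext = qΔV = (5.10×10⁻⁹ C)(-103 V) = -5.25×10⁻⁷ J.

-5.25×10⁻⁷ J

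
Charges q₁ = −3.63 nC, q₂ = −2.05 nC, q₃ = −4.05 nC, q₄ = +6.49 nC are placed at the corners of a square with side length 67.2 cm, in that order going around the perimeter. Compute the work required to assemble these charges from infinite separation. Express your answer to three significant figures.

The work to assemble the configuration equals its total potential energy, U = Σ kqᵢqⱼ/rᵢⱼ over all pairs.
The four side pairs have separation 0.672 m and the two diagonal pairs 0.950 m.
Summing all 6 pair terms gives U = -4.43×10⁻⁷ J.

-4.43×10⁻⁷ J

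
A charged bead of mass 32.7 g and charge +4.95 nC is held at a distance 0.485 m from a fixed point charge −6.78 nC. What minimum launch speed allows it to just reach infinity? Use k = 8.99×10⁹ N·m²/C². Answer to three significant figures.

6.17×10⁻³ m/s

To just escape, total mechanical energy must reach zero at infinity: ½mv²_min + U = 0, so ½mv²_min = −U = |kQq|/r.
|U| = |kQq|/r = (8.99×10⁹ N·m²/C²)(6.78×10⁻⁹)(4.95×10⁻⁹)/(0.485) = 6.22×10⁻⁷ J.
v_min = √(2|U|/m) = √(2·6.22×10⁻⁷/0.0327) = 6.17×10⁻³ m/s.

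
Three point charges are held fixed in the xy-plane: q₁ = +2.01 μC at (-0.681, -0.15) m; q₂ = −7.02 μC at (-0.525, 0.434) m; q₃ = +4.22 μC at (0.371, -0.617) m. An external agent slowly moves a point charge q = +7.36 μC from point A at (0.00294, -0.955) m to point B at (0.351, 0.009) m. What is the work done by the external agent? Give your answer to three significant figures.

For quasistatic motion the external work equals the change in potential energy: W_ext = qΔV = q(V_B − V_A).
At A: distances to the source charges are 1.06 m, 1.49 m, 0.500 m; V_A = Σ kqᵢ/rᵢ = 5.06×10⁴ V.
At B: distances to the source charges are 1.04 m, 0.974 m, 0.626 m; V_B = Σ kqᵢ/rᵢ = 1.31×10⁴ V.
ΔV = V_B − V_A = -3.75×10⁴ V.
W_ext = qΔV = (7.36×10⁻⁶ C)(-3.75×10⁴ V) = -0.276 J.

-0.276 J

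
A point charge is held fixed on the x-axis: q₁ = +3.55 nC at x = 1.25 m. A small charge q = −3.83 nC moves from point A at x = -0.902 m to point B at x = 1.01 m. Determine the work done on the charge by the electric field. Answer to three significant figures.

4.53×10⁻⁷ J

The work done by the electric force is W_field = −ΔU = −q(V_B − V_A) = q(V_A − V_B).
At A: distance to the source charge is 2.15 m; V_A = kq₁/r = 14.8 V.
At B: distance to the source charge is 0.240 m; V_B = kq₁/r = 133 V.
ΔV = V_B − V_A = 118 V.
W_field = −qΔV = −(-3.83×10⁻⁹ C)(118 V) = 4.53×10⁻⁷ J.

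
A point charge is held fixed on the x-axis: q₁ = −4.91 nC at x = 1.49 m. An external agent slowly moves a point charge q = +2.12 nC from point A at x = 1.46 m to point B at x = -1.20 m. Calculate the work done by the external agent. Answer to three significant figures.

3.08×10⁻⁶ J

For quasistatic motion the external work equals the change in potential energy: W_ext = qΔV = q(V_B − V_A).
At A: distance to the source charge is 0.0300 m; V_A = kq₁/r = -1470 V.
At B: distance to the source charge is 2.69 m; V_B = kq₁/r = -16.4 V.
ΔV = V_B − V_A = 1450 V.
W_ext = qΔV = (2.12×10⁻⁹ C)(1450 V) = 3.08×10⁻⁶ J.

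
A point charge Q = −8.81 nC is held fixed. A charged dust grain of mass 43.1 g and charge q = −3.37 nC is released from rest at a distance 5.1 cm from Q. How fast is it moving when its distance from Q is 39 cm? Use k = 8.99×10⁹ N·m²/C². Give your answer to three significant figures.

0.0145 m/s

Only the electrostatic force acts, so mechanical energy is conserved: ½mv² = U₁ − U₂ = kQq(1/r₁ − 1/r₂).
U₁ − U₂ = (8.99×10⁹ N·m²/C²)(-8.81×10⁻⁹ C)(-3.37×10⁻⁹ C)(1/0.0510 − 1/0.390) = 4.55×10⁻⁶ J.
v = √(2·4.55×10⁻⁶/0.0431) = 0.0145 m/s.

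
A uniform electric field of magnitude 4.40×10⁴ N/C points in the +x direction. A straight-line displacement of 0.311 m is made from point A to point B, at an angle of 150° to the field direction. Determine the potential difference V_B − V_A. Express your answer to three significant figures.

1.19×10⁴ V

Only the component of displacement along E changes the potential: ΔV = −E·d·cosθ.
ΔV = −(4.40×10⁴ V/m)(0.311 m)cos150° = 1.19×10⁴ V.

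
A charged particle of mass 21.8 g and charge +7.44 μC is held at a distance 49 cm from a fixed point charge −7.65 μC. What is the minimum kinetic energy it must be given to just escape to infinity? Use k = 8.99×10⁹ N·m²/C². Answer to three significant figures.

To just escape, total mechanical energy must reach zero at infinity: ½mv²_min + U = 0, so ½mv²_min = −U = |kQq|/r.
|U| = |kQq|/r = (8.99×10⁹ N·m²/C²)(7.65×10⁻⁶)(7.44×10⁻⁶)/(0.490) = 1.04 J.

1.04 J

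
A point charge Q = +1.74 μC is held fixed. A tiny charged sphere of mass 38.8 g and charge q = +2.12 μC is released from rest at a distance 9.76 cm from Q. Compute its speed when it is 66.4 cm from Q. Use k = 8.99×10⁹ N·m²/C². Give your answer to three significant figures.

3.87 m/s

Only the electrostatic force acts, so mechanical energy is conserved: ½mv² = U₁ − U₂ = kQq(1/r₁ − 1/r₂).
U₁ − U₂ = (8.99×10⁹ N·m²/C²)(1.74×10⁻⁶ C)(2.12×10⁻⁶ C)(1/0.0976 − 1/0.664) = 0.290 J.
v = √(2·0.290/0.0388) = 3.87 m/s.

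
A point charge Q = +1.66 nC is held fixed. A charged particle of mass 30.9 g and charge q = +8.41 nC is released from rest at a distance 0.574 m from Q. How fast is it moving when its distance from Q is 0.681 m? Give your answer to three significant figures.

1.49×10⁻³ m/s

Only the electrostatic force acts, so mechanical energy is conserved: ½mv² = U₁ − U₂ = kQq(1/r₁ − 1/r₂).
U₁ − U₂ = (8.99×10⁹ N·m²/C²)(1.66×10⁻⁹ C)(8.41×10⁻⁹ C)(1/0.574 − 1/0.681) = 3.44×10⁻⁸ J.
v = √(2·3.44×10⁻⁸/0.0309) = 1.49×10⁻³ m/s.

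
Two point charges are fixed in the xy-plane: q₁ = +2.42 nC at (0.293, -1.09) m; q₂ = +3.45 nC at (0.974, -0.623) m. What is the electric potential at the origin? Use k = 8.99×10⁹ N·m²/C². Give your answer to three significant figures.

The total potential is the scalar sum of each charge's contribution, V = Σ kqᵢ/rᵢ.
Distances from the field point to each charge: r₁ = 1.13 m, r₂ = 1.16 m.
V = k[(2.42×10⁻⁹)/(1.13) + (3.45×10⁻⁹)/(1.16)] = 46.1 V.

46.1 V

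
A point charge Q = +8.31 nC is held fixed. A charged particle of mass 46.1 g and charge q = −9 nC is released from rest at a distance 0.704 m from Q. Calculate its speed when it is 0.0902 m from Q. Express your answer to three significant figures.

Only the electrostatic force acts, so mechanical energy is conserved: ½mv² = U₁ − U₂ = kQq(1/r₁ − 1/r₂).
U₁ − U₂ = (8.99×10⁹ N·m²/C²)(8.31×10⁻⁹ C)(-9.00×10⁻⁹ C)(1/0.704 − 1/0.0902) = 6.50×10⁻⁶ J.
v = √(2·6.50×10⁻⁶/0.0461) = 0.0168 m/s.

0.0168 m/s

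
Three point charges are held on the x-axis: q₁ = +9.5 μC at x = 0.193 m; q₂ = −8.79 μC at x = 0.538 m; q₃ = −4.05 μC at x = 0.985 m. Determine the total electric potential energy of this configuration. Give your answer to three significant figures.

-1.90 J

The assembly work is the sum of pairwise potential energies, U = Σ_{i<j} kqᵢqⱼ/rᵢⱼ.
Pair separations: r₁₂ = 0.345 m, r₁₃ = 0.792 m, r₂₃ = 0.447 m.
U = (-2.18) + (-0.437) + (0.716) = -1.90 J.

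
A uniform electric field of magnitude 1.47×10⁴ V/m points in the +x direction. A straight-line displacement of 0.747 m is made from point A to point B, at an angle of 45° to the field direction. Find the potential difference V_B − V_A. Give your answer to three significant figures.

-7760 V

Only the component of displacement along E changes the potential: ΔV = −E·d·cosθ.
ΔV = −(1.47×10⁴ V/m)(0.747 m)cos45° = -7760 V.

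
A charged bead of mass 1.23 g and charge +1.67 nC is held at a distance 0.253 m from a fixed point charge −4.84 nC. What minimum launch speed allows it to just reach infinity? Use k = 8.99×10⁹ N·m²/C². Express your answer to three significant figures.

To just escape, total mechanical energy must reach zero at infinity: ½mv²_min + U = 0, so ½mv²_min = −U = |kQq|/r.
|U| = |kQq|/r = (8.99×10⁹ N·m²/C²)(4.84×10⁻⁹)(1.67×10⁻⁹)/(0.253) = 2.87×10⁻⁷ J.
v_min = √(2|U|/m) = √(2·2.87×10⁻⁷/1.23×10⁻³) = 0.0216 m/s.

0.0216 m/s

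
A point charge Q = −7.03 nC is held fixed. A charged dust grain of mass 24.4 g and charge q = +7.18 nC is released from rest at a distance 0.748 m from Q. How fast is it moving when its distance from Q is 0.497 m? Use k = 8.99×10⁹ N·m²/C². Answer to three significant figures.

Only the electrostatic force acts, so mechanical energy is conserved: ½mv² = U₁ − U₂ = kQq(1/r₁ − 1/r₂).
U₁ − U₂ = (8.99×10⁹ N·m²/C²)(-7.03×10⁻⁹ C)(7.18×10⁻⁹ C)(1/0.748 − 1/0.497) = 3.06×10⁻⁷ J.
v = √(2·3.06×10⁻⁷/0.0244) = 5.01×10⁻³ m/s.

5.01×10⁻³ m/s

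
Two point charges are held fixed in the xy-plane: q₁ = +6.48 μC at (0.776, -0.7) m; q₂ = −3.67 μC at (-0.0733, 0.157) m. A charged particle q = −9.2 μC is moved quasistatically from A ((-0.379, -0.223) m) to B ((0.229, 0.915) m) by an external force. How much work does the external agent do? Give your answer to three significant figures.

-0.136 J

For quasistatic motion the external work equals the change in potential energy: W_ext = qΔV = q(V_B − V_A).
At A: distances to the source charges are 1.25 m, 0.488 m; V_A = Σ kqᵢ/rᵢ = -2.10×10⁴ V.
At B: distances to the source charges are 1.71 m, 0.816 m; V_B = Σ kqᵢ/rᵢ = -6270 V.
ΔV = V_B − V_A = 1.48×10⁴ V.
W_ext = qΔV = (-9.20×10⁻⁶ C)(1.48×10⁴ V) = -0.136 J.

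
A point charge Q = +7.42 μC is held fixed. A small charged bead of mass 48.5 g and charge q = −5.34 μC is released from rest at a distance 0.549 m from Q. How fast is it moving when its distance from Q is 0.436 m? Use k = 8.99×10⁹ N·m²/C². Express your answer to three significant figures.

Only the electrostatic force acts, so mechanical energy is conserved: ½mv² = U₁ − U₂ = kQq(1/r₁ − 1/r₂).
U₁ − U₂ = (8.99×10⁹ N·m²/C²)(7.42×10⁻⁶ C)(-5.34×10⁻⁶ C)(1/0.549 − 1/0.436) = 0.168 J.
v = √(2·0.168/0.0485) = 2.63 m/s.

2.63 m/s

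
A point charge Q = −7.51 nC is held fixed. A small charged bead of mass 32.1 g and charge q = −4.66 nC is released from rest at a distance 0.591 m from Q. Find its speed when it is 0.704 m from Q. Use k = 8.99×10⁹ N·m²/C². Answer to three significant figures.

2.31×10⁻³ m/s

Only the electrostatic force acts, so mechanical energy is conserved: ½mv² = U₁ − U₂ = kQq(1/r₁ − 1/r₂).
U₁ − U₂ = (8.99×10⁹ N·m²/C²)(-7.51×10⁻⁹ C)(-4.66×10⁻⁹ C)(1/0.591 − 1/0.704) = 8.54×10⁻⁸ J.
v = √(2·8.54×10⁻⁸/0.0321) = 2.31×10⁻³ m/s.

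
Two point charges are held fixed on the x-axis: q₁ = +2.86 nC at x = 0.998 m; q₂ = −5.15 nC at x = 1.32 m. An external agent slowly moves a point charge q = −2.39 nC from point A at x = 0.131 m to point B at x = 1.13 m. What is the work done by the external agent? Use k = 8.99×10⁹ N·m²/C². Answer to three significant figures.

9.47×10⁻⁸ J

For quasistatic motion the external work equals the change in potential energy: W_ext = qΔV = q(V_B − V_A).
At A: distances to the source charges are 0.867 m, 1.19 m; V_A = Σ kqᵢ/rᵢ = -9.28 V.
At B: distances to the source charges are 0.132 m, 0.190 m; V_B = Σ kqᵢ/rᵢ = -48.9 V.
ΔV = V_B − V_A = -39.6 V.
W_ext = qΔV = (-2.39×10⁻⁹ C)(-39.6 V) = 9.47×10⁻⁸ J.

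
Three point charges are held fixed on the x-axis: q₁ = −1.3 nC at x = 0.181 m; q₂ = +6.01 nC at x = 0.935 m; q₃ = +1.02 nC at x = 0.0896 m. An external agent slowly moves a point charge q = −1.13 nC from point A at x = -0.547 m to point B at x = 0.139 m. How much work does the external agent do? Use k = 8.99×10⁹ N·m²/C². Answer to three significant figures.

For quasistatic motion the external work equals the change in potential energy: W_ext = qΔV = q(V_B − V_A).
At A: distances to the source charges are 0.728 m, 1.48 m, 0.637 m; V_A = Σ kqᵢ/rᵢ = 34.8 V.
At B: distances to the source charges are 0.0420 m, 0.796 m, 0.0494 m; V_B = Σ kqᵢ/rᵢ = -24.8 V.
ΔV = V_B − V_A = -59.6 V.
W_ext = qΔV = (-1.13×10⁻⁹ C)(-59.6 V) = 6.73×10⁻⁸ J.

6.73×10⁻⁸ J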